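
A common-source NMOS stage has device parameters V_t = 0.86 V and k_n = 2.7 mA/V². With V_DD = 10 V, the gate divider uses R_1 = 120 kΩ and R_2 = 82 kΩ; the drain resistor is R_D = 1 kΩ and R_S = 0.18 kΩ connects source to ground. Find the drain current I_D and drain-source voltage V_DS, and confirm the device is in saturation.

V_G = V_DD·R_2/(R_1+R_2) = 10×82/202 = 4.06 V.
Assume saturation: I_D = (k_n/2)(V_GS − V_t)² with V_GS = V_G − I_D·R_S = 4.06 − 0.18·I_D.
Substituting gives 0.0437·I_D² − 2.55·I_D + 13.8 = 0, with roots I_D = 6.03 or 52.4 mA.
The root I_D = 52.4 mA gives V_GS = -5.37 V ≤ V_t, so take I_D = 6.03 mA.
Then V_GS = 2.97 V and V_DS = V_DD − I_D(R_D+R_S) = 10 − 6.03×1.18 = 2.88 V.
Saturation requires V_DS ≥ V_GS − V_t = 2.11 V; 2.88 ≥ 2.11 ✓.

I_D ≈ 6 mA, V_DS ≈ 2.9 V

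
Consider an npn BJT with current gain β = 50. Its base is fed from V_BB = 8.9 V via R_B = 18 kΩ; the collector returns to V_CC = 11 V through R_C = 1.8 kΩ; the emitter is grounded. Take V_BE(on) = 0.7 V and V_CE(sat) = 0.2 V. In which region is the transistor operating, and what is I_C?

Assume active: I_B = (8.9 − 0.7)/18 = 0.456 mA, giving I_C = β·I_B = 22.8 mA.
But then V_CE = 11 − 22.8×1.8 = -30 V < V_CE(sat) = 0.2 V — impossible in the active region.
So the transistor is saturated. With V_CE = 0.2 V, I_C = (V_CC − 0.2)/R_C = 10.8/1.8 = 6 mA.
Check: β·I_B = 22.8 mA > I_C = 6 mA, confirming saturation.

saturation; I_C ≈ 6 mA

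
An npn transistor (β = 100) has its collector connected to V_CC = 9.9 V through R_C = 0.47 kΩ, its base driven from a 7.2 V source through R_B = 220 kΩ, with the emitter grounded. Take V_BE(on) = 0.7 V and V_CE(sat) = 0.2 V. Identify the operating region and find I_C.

active; I_C ≈ 3 mA

Assume active. Base-emitter loop: I_B = (V_BB − V_BE)/R_B = (7.2 − 0.7)/220 = 0.0295 mA.
I_C = β·I_B = 100×0.0295 = 2.95 mA.
V_CE = V_CC − I_C·R_C = 9.9 − 2.95×0.47 = 8.51 V > V_CE(sat), so the active-region assumption holds.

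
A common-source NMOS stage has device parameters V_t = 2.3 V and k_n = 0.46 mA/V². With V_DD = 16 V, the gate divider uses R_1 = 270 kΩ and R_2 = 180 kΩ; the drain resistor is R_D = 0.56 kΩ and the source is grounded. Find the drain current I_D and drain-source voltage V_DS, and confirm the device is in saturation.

I_D ≈ 3.9 mA, V_DS ≈ 14 V

V_G = V_DD·R_2/(R_1+R_2) = 16×180/450 = 6.4 V. With the source grounded, V_GS = V_G = 6.4 V.
Assume saturation: I_D = (k_n/2)(V_GS − V_t)² = (0.46/2)×(6.4 − 2.3)² = 0.23×4.1² = 3.87 mA.
V_DS = V_DD − I_D·R_D = 16 − 3.87×0.56 = 13.8 V.
Saturation requires V_DS ≥ V_GS − V_t = 4.1 V; 13.8 ≥ 4.1 ✓.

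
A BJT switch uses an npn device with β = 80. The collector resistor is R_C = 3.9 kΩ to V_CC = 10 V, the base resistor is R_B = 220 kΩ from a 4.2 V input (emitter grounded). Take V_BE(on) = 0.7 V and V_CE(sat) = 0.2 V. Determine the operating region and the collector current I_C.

active; I_C ≈ 1.3 mA

Assume active. Base-emitter loop: I_B = (V_BB − V_BE)/R_B = (4.2 − 0.7)/220 = 0.0159 mA.
I_C = β·I_B = 80×0.0159 = 1.27 mA.
V_CE = V_CC − I_C·R_C = 10 − 1.27×3.9 = 5.04 V > V_CE(sat), so the active-region assumption holds.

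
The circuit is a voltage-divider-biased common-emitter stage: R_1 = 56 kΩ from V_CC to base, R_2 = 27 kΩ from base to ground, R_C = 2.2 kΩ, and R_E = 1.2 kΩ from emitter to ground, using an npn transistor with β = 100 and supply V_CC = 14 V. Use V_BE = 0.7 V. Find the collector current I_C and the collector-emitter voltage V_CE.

I_C ≈ 2.8 mA, V_CE ≈ 4.6 V

Thevenize the base divider: V_Th = V_CC·R_2/(R_1+R_2) = 14×27/83 = 4.55 V, R_Th = R_1‖R_2 = 18.2 kΩ.
Base-emitter loop: V_Th = I_B·R_Th + V_BE + (β+1)I_B·R_E, so I_B = (4.55 − 0.7) / (18.2 + 101×1.2) = 0.0276 mA.
I_C = β·I_B = 100×0.0276 = 2.76 mA, and I_E = (β+1)I_B = 2.79 mA.
V_CE = V_CC − I_C·R_C − I_E·R_E = 14 − 2.76×2.2 − 2.79×1.2 = 4.57 V.
V_CE = 4.57 V > 0.2 V confirms active-region operation.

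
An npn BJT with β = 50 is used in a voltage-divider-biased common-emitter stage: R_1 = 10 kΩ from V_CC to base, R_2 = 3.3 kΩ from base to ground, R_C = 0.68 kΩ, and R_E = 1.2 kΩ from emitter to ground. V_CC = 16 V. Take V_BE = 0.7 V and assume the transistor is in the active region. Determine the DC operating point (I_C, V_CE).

I_C ≈ 2.6 mA, V_CE ≈ 11 V

Thevenize the base divider: V_Th = V_CC·R_2/(R_1+R_2) = 16×3.3/13.3 = 3.97 V, R_Th = R_1‖R_2 = 2.48 kΩ.
Base-emitter loop: V_Th = I_B·R_Th + V_BE + (β+1)I_B·R_E, so I_B = (3.97 − 0.7) / (2.48 + 51×1.2) = 0.0513 mA.
I_C = β·I_B = 50×0.0513 = 2.57 mA, and I_E = (β+1)I_B = 2.62 mA.
V_CE = V_CC − I_C·R_C − I_E·R_E = 16 − 2.57×0.68 − 2.62×1.2 = 11.1 V.
V_CE = 11.1 V > 0.2 V confirms active-region operation.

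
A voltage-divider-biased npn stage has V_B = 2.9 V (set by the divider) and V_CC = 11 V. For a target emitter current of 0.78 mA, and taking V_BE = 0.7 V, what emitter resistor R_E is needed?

V_E = V_B − V_BE = 2.9 − 0.7 = 2.2 V.
R_E = V_E / I_E = 2.2 / 0.78 = 2.82 kΩ.

R_E ≈ 2.8 kΩ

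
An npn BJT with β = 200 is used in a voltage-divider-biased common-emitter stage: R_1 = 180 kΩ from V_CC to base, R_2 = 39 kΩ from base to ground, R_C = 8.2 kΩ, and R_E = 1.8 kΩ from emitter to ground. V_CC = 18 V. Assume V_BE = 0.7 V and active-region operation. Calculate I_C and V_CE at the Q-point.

I_C ≈ 1.3 mA, V_CE ≈ 5.3 V

Thevenize the base divider: V_Th = V_CC·R_2/(R_1+R_2) = 18×39/219 = 3.21 V, R_Th = R_1‖R_2 = 32.1 kΩ.
Base-emitter loop: V_Th = I_B·R_Th + V_BE + (β+1)I_B·R_E, so I_B = (3.21 − 0.7) / (32.1 + 201×1.8) = 0.00636 mA.
I_C = β·I_B = 200×0.00636 = 1.27 mA, and I_E = (β+1)I_B = 1.28 mA.
V_CE = V_CC − I_C·R_C − I_E·R_E = 18 − 1.27×8.2 − 1.28×1.8 = 5.27 V.
V_CE = 5.27 V > 0.2 V confirms active-region operation.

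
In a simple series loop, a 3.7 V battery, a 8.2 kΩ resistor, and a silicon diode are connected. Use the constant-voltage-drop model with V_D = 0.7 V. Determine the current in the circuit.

KVL around the loop: 3.7 = V_D + I·R = 0.7 + I × 8.2 kΩ.
So I = (3.7 − 0.7) / 8.2 kΩ = 3 / 8.2 = 0.366 mA.

I ≈ 0.37 mA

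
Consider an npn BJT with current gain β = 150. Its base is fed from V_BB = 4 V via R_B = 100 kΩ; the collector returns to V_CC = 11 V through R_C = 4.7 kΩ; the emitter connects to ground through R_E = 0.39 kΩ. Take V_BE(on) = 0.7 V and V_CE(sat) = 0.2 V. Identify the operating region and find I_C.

Assume active: I_B = (4 − 0.7)/(100 + 151×0.39) = 0.0208 mA, I_C = β·I_B = 3.12 mA.
Then V_CE = 11 − 3.12×4.7 − 3.14×0.39 = -4.87 V < 0.2 V — the active assumption fails.
Re-solve with V_CE = 0.2 V. KCL at the emitter: V_E/R_E = (V_BB−0.7−V_E)/R_B + (V_CC−0.2−V_E)/R_C, giving V_E = 0.836 V.
I_C = (V_CC − 0.2 − V_E)/R_C = (10.8 − 0.836)/4.7 = 2.12 mA.
Check: I_B = (3.3 − 0.836)/100 = 0.0246 mA, and β·I_B = 3.7 mA > I_C, confirming saturation.

saturation; I_C ≈ 2.1 mA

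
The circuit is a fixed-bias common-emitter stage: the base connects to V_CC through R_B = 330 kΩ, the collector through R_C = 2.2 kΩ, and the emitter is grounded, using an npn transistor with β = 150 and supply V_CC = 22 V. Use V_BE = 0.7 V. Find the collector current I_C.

Base loop: V_CC = I_B·R_B + V_BE, so I_B = (22 − 0.7)/330 kΩ = 0.0645 mA.
In the active region I_C = β·I_B = 150 × 0.0645 = 9.68 mA.
Collector loop: V_CE = V_CC − I_C·R_C = 22 − 9.68×2.2 = 0.7 V.
Since V_CE = 0.7 V > V_CE(sat) ≈ 0.2 V, the transistor is in the active region as assumed.

I_C ≈ 9.7 mA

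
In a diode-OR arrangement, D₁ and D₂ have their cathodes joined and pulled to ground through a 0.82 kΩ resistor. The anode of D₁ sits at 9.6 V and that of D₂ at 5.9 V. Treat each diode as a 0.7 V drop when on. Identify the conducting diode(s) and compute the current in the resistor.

Only D₁ conducts; I_R ≈ 11 mA

Assume both conduct. Then node N would need to be at both 9.6−0.7 = 8.9 V and 5.9−0.7 = 5.2 V, which is impossible.
Assume only D₁ conducts: V_N = 9.6 − 0.7 = 8.9 V, so I_R = 8.9/0.82 = 10.9 mA.
Check D₂: its anode-to-cathode voltage is 5.9 − 8.9 = -3 V < 0.7 V, so it is off. The assumption is consistent.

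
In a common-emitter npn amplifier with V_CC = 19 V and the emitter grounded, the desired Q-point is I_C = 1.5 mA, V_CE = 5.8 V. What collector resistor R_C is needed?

R_C ≈ 8.8 kΩ

Collector loop: V_CC = I_C·R_C + V_CE.
R_C = (V_CC − V_CE)/I_C = (19 − 5.8)/1.5 = 8.8 kΩ.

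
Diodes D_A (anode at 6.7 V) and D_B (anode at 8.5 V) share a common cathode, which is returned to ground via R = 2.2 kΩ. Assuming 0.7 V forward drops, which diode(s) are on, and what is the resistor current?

Assume both conduct. Then node N would need to be at both 6.7−0.7 = 6 V and 8.5−0.7 = 7.8 V, which is impossible.
Assume only D_B conducts: V_N = 8.5 − 0.7 = 7.8 V, so I_R = 7.8/2.2 = 3.55 mA.
Check D_A: its anode-to-cathode voltage is 6.7 − 7.8 = -1.1 V < 0.7 V, so it is off. The assumption is consistent.

Only D_B conducts; I_R ≈ 3.5 mA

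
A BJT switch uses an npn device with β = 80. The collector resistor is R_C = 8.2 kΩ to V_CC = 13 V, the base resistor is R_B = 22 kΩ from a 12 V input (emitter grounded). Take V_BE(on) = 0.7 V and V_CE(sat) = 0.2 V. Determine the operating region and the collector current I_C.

saturation; I_C ≈ 1.6 mA

Assume active: I_B = (12 − 0.7)/22 = 0.514 mA, giving I_C = β·I_B = 41.1 mA.
But then V_CE = 13 − 41.1×8.2 = -324 V < V_CE(sat) = 0.2 V — impossible in the active region.
So the transistor is saturated. With V_CE = 0.2 V, I_C = (V_CC − 0.2)/R_C = 12.8/8.2 = 1.56 mA.
Check: β·I_B = 41.1 mA > I_C = 1.56 mA, confirming saturation.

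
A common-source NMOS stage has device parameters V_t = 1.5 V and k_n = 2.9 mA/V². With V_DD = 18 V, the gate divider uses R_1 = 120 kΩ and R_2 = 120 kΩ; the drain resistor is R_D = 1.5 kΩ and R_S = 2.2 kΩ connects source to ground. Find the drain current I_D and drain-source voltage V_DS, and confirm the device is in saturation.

I_D ≈ 2.8 mA, V_DS ≈ 7.7 V

V_G = V_DD·R_2/(R_1+R_2) = 18×120/240 = 9 V.
Assume saturation: I_D = (k_n/2)(V_GS − V_t)² with V_GS = V_G − I_D·R_S = 9 − 2.2·I_D.
Substituting gives 7.02·I_D² − 48.9·I_D + 81.6 = 0, with roots I_D = 2.78 or 4.18 mA.
The root I_D = 4.18 mA gives V_GS = -0.198 V ≤ V_t, so take I_D = 2.78 mA.
Then V_GS = 2.88 V and V_DS = V_DD − I_D(R_D+R_S) = 18 − 2.78×3.7 = 7.71 V.
Saturation requires V_DS ≥ V_GS − V_t = 1.38 V; 7.71 ≥ 1.38 ✓.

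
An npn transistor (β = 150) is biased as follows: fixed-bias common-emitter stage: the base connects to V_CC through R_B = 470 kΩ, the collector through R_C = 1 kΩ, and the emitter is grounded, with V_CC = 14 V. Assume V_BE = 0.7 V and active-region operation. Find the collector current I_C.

Base loop: V_CC = I_B·R_B + V_BE, so I_B = (14 − 0.7)/470 kΩ = 0.0283 mA.
In the active region I_C = β·I_B = 150 × 0.0283 = 4.24 mA.
Collector loop: V_CE = V_CC − I_C·R_C = 14 − 4.24×1 = 9.76 V.
Since V_CE = 9.76 V > V_CE(sat) ≈ 0.2 V, the transistor is in the active region as assumed.

I_C ≈ 4.2 mA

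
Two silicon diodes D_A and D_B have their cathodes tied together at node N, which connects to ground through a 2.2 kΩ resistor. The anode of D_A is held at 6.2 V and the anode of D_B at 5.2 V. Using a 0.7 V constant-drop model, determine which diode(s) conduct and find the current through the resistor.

Only D_A conducts; I_R ≈ 2.5 mA

Assume both conduct. Then node N would need to be at both 6.2−0.7 = 5.5 V and 5.2−0.7 = 4.5 V, which is impossible.
Assume only D_A conducts: V_N = 6.2 − 0.7 = 5.5 V, so I_R = 5.5/2.2 = 2.5 mA.
Check D_B: its anode-to-cathode voltage is 5.2 − 5.5 = -0.3 V < 0.7 V, so it is off. The assumption is consistent.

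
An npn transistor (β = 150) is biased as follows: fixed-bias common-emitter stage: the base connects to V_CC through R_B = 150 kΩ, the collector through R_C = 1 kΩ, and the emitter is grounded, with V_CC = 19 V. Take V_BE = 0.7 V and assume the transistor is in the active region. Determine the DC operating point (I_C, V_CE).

Base loop: V_CC = I_B·R_B + V_BE, so I_B = (19 − 0.7)/150 kΩ = 0.122 mA.
In the active region I_C = β·I_B = 150 × 0.122 = 18.3 mA.
Collector loop: V_CE = V_CC − I_C·R_C = 19 − 18.3×1 = 0.7 V.
Since V_CE = 0.7 V > V_CE(sat) ≈ 0.2 V, the transistor is in the active region as assumed.

I_C ≈ 18 mA, V_CE ≈ 0.7 V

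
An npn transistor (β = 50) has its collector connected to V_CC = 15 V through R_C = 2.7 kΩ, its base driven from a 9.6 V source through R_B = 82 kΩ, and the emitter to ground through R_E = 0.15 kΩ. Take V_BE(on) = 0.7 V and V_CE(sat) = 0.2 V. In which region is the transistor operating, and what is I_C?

active; I_C ≈ 5 mA

Assume active. Base-emitter loop: I_B = (V_BB − V_BE)/(R_B + (β+1)R_E) = (9.6 − 0.7)/(82 + 51×0.15) = 0.0993 mA.
I_C = β·I_B = 50×0.0993 = 4.96 mA.
V_CE = V_CC − I_C·R_C − I_E·R_E = 15 − 4.96×2.7 − 5.06×0.15 = 0.838 V > V_CE(sat), so the active-region assumption holds.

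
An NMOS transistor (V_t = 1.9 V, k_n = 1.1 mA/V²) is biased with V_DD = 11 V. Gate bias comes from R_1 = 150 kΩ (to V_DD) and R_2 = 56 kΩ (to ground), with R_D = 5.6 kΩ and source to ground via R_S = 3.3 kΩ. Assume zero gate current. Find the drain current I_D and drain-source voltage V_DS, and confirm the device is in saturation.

V_G = V_DD·R_2/(R_1+R_2) = 11×56/206 = 2.99 V.
Assume saturation: I_D = (k_n/2)(V_GS − V_t)² with V_GS = V_G − I_D·R_S = 2.99 − 3.3·I_D.
Substituting gives 5.99·I_D² − 4.96·I_D + 0.654 = 0, with roots I_D = 0.165 or 0.663 mA.
The root I_D = 0.663 mA gives V_GS = 0.802 V ≤ V_t, so take I_D = 0.165 mA.
Then V_GS = 2.45 V and V_DS = V_DD − I_D(R_D+R_S) = 11 − 0.165×8.9 = 9.53 V.
Saturation requires V_DS ≥ V_GS − V_t = 0.547 V; 9.53 ≥ 0.547 ✓.

I_D ≈ 0.16 mA, V_DS ≈ 9.5 V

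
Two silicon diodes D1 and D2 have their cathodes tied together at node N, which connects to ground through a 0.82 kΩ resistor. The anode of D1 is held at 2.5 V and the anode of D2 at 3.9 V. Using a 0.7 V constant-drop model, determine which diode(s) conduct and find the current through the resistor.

Assume both conduct. Then node N would need to be at both 2.5−0.7 = 1.8 V and 3.9−0.7 = 3.2 V, which is impossible.
Assume only D2 conducts: V_N = 3.9 − 0.7 = 3.2 V, so I_R = 3.2/0.82 = 3.9 mA.
Check D1: its anode-to-cathode voltage is 2.5 − 3.2 = -0.7 V < 0.7 V, so it is off. The assumption is consistent.

Only D2 conducts; I_R ≈ 3.9 mA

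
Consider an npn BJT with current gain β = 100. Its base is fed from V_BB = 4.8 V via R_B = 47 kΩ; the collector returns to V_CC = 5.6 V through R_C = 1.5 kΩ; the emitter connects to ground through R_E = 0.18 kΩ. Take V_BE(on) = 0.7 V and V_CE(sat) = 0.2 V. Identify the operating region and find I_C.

Assume active: I_B = (4.8 − 0.7)/(47 + 101×0.18) = 0.0629 mA, I_C = β·I_B = 6.29 mA.
Then V_CE = 5.6 − 6.29×1.5 − 6.35×0.18 = -4.98 V < 0.2 V — the active assumption fails.
Re-solve with V_CE = 0.2 V. KCL at the emitter: V_E/R_E = (V_BB−0.7−V_E)/R_B + (V_CC−0.2−V_E)/R_C, giving V_E = 0.591 V.
I_C = (V_CC − 0.2 − V_E)/R_C = (5.4 − 0.591)/1.5 = 3.21 mA.
Check: I_B = (4.1 − 0.591)/47 = 0.0747 mA, and β·I_B = 7.47 mA > I_C, confirming saturation.

saturation; I_C ≈ 3.2 mA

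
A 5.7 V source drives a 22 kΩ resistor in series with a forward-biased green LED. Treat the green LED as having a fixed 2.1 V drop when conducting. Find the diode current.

KVL around the loop: 5.7 = V_D + I·R = 2.1 + I × 22 kΩ.
So I = (5.7 − 2.1) / 22 kΩ = 3.6 / 22 = 0.164 mA.

I ≈ 0.16 mA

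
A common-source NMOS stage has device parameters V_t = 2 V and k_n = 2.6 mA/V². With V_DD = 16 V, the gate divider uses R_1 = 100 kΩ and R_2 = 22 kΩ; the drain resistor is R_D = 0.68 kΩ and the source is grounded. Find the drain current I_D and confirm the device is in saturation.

I_D ≈ 1 mA

V_G = V_DD·R_2/(R_1+R_2) = 16×22/122 = 2.89 V. With the source grounded, V_GS = V_G = 2.89 V.
Assume saturation: I_D = (k_n/2)(V_GS − V_t)² = (2.6/2)×(2.89 − 2)² = 1.3×0.885² = 1.02 mA.
V_DS = V_DD − I_D·R_D = 16 − 1.02×0.68 = 15.3 V.
Saturation requires V_DS ≥ V_GS − V_t = 0.885 V; 15.3 ≥ 0.885 ✓.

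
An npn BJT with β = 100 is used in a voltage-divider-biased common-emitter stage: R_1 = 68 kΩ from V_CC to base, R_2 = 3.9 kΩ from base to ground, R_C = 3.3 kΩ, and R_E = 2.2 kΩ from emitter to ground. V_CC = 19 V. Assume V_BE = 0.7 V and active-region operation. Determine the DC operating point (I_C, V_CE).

I_C ≈ 0.15 mA, V_CE ≈ 18 V

Thevenize the base divider: V_Th = V_CC·R_2/(R_1+R_2) = 19×3.9/71.9 = 1.03 V, R_Th = R_1‖R_2 = 3.69 kΩ.
Base-emitter loop: V_Th = I_B·R_Th + V_BE + (β+1)I_B·R_E, so I_B = (1.03 − 0.7) / (3.69 + 101×2.2) = 0.00146 mA.
I_C = β·I_B = 100×0.00146 = 0.146 mA, and I_E = (β+1)I_B = 0.148 mA.
V_CE = V_CC − I_C·R_C − I_E·R_E = 19 − 0.146×3.3 − 0.148×2.2 = 18.2 V.
V_CE = 18.2 V > 0.2 V confirms active-region operation.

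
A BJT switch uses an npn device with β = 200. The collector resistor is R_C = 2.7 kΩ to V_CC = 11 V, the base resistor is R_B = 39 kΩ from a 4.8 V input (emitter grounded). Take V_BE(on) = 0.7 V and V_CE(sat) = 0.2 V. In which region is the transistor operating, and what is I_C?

Assume active: I_B = (4.8 − 0.7)/39 = 0.105 mA, giving I_C = β·I_B = 21 mA.
But then V_CE = 11 − 21×2.7 = -45.8 V < V_CE(sat) = 0.2 V — impossible in the active region.
So the transistor is saturated. With V_CE = 0.2 V, I_C = (V_CC − 0.2)/R_C = 10.8/2.7 = 4 mA.
Check: β·I_B = 21 mA > I_C = 4 mA, confirming saturation.

saturation; I_C ≈ 4 mA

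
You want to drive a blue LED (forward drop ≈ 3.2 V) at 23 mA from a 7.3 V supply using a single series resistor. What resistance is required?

R ≈ 0.18 kΩ

The resistor drops V_S − V_D = 7.3 − 3.2 = 4.1 V at 23 mA.
R = 4.1 V / 23 mA = 0.178 kΩ.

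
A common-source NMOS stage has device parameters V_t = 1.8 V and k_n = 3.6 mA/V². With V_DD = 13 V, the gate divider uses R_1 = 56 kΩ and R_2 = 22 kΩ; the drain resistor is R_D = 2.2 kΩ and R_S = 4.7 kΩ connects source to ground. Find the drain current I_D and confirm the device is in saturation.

V_G = V_DD·R_2/(R_1+R_2) = 13×22/78 = 3.67 V.
Assume saturation: I_D = (k_n/2)(V_GS − V_t)² with V_GS = V_G − I_D·R_S = 3.67 − 4.7·I_D.
Substituting gives 39.8·I_D² − 32.6·I_D + 6.27 = 0, with roots I_D = 0.309 or 0.51 mA.
The root I_D = 0.51 mA gives V_GS = 1.27 V ≤ V_t, so take I_D = 0.309 mA.
Then V_GS = 2.21 V and V_DS = V_DD − I_D(R_D+R_S) = 13 − 0.309×6.9 = 10.9 V.
Saturation requires V_DS ≥ V_GS − V_t = 0.414 V; 10.9 ≥ 0.414 ✓.

I_D ≈ 0.31 mA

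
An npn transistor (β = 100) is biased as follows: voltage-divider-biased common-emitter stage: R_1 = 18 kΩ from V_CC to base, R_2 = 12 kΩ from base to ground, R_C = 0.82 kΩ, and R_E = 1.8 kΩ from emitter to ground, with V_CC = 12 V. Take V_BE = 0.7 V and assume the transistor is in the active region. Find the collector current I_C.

I_C ≈ 2.2 mA

Thevenize the base divider: V_Th = V_CC·R_2/(R_1+R_2) = 12×12/30 = 4.8 V, R_Th = R_1‖R_2 = 7.2 kΩ.
Base-emitter loop: V_Th = I_B·R_Th + V_BE + (β+1)I_B·R_E, so I_B = (4.8 − 0.7) / (7.2 + 101×1.8) = 0.0217 mA.
I_C = β·I_B = 100×0.0217 = 2.17 mA, and I_E = (β+1)I_B = 2.19 mA.
V_CE = V_CC − I_C·R_C − I_E·R_E = 12 − 2.17×0.82 − 2.19×1.8 = 6.28 V.
V_CE = 6.28 V > 0.2 V confirms active-region operation.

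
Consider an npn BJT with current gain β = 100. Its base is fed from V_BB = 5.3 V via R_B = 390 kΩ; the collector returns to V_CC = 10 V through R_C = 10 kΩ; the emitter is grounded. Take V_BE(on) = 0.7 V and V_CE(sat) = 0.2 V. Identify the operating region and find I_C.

saturation; I_C ≈ 0.98 mA

Assume active: I_B = (5.3 − 0.7)/390 = 0.0118 mA, giving I_C = β·I_B = 1.18 mA.
But then V_CE = 10 − 1.18×10 = -1.79 V < V_CE(sat) = 0.2 V — impossible in the active region.
So the transistor is saturated. With V_CE = 0.2 V, I_C = (V_CC − 0.2)/R_C = 9.8/10 = 0.98 mA.
Check: β·I_B = 1.18 mA > I_C = 0.98 mA, confirming saturation.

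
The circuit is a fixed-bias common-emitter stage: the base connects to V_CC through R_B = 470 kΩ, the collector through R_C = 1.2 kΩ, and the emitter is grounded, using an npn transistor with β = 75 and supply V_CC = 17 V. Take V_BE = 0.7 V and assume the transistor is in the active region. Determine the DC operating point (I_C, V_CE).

I_C ≈ 2.6 mA, V_CE ≈ 14 V

Base loop: V_CC = I_B·R_B + V_BE, so I_B = (17 − 0.7)/470 kΩ = 0.0347 mA.
In the active region I_C = β·I_B = 75 × 0.0347 = 2.6 mA.
Collector loop: V_CE = V_CC − I_C·R_C = 17 − 2.6×1.2 = 13.9 V.
Since V_CE = 13.9 V > V_CE(sat) ≈ 0.2 V, the transistor is in the active region as assumed.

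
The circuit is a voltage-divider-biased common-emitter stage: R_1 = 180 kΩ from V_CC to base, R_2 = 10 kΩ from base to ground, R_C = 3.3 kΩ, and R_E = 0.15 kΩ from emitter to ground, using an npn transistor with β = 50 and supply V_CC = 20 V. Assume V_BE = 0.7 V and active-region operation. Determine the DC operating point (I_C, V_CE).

I_C ≈ 1 mA, V_CE ≈ 16 V

Thevenize the base divider: V_Th = V_CC·R_2/(R_1+R_2) = 20×10/190 = 1.05 V, R_Th = R_1‖R_2 = 9.47 kΩ.
Base-emitter loop: V_Th = I_B·R_Th + V_BE + (β+1)I_B·R_E, so I_B = (1.05 − 0.7) / (9.47 + 51×0.15) = 0.0206 mA.
I_C = β·I_B = 50×0.0206 = 1.03 mA, and I_E = (β+1)I_B = 1.05 mA.
V_CE = V_CC − I_C·R_C − I_E·R_E = 20 − 1.03×3.3 − 1.05×0.15 = 16.4 V.
V_CE = 16.4 V > 0.2 V confirms active-region operation.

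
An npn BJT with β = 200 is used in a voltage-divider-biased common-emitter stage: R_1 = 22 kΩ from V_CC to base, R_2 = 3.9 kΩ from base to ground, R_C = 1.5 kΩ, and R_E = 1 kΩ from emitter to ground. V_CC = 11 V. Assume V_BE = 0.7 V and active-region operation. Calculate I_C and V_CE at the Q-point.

I_C ≈ 0.94 mA, V_CE ≈ 8.7 V

Thevenize the base divider: V_Th = V_CC·R_2/(R_1+R_2) = 11×3.9/25.9 = 1.66 V, R_Th = R_1‖R_2 = 3.31 kΩ.
Base-emitter loop: V_Th = I_B·R_Th + V_BE + (β+1)I_B·R_E, so I_B = (1.66 − 0.7) / (3.31 + 201×1) = 0.00468 mA.
I_C = β·I_B = 200×0.00468 = 0.936 mA, and I_E = (β+1)I_B = 0.941 mA.
V_CE = V_CC − I_C·R_C − I_E·R_E = 11 − 0.936×1.5 − 0.941×1 = 8.65 V.
V_CE = 8.65 V > 0.2 V confirms active-region operation.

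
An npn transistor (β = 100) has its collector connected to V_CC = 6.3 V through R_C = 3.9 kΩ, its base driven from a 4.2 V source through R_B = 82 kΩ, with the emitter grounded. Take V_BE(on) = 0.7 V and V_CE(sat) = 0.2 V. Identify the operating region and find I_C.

Assume active: I_B = (4.2 − 0.7)/82 = 0.0427 mA, giving I_C = β·I_B = 4.27 mA.
But then V_CE = 6.3 − 4.27×3.9 = -10.3 V < V_CE(sat) = 0.2 V — impossible in the active region.
So the transistor is saturated. With V_CE = 0.2 V, I_C = (V_CC − 0.2)/R_C = 6.1/3.9 = 1.56 mA.
Check: β·I_B = 4.27 mA > I_C = 1.56 mA, confirming saturation.

saturation; I_C ≈ 1.6 mA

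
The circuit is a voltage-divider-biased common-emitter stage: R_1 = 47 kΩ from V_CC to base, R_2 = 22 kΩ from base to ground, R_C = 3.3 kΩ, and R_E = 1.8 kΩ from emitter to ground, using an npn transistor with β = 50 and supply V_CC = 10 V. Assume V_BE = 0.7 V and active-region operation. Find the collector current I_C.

Thevenize the base divider: V_Th = V_CC·R_2/(R_1+R_2) = 10×22/69 = 3.19 V, R_Th = R_1‖R_2 = 15 kΩ.
Base-emitter loop: V_Th = I_B·R_Th + V_BE + (β+1)I_B·R_E, so I_B = (3.19 − 0.7) / (15 + 51×1.8) = 0.0233 mA.
I_C = β·I_B = 50×0.0233 = 1.17 mA, and I_E = (β+1)I_B = 1.19 mA.
V_CE = V_CC − I_C·R_C − I_E·R_E = 10 − 1.17×3.3 − 1.19×1.8 = 4.02 V.
V_CE = 4.02 V > 0.2 V confirms active-region operation.

I_C ≈ 1.2 mA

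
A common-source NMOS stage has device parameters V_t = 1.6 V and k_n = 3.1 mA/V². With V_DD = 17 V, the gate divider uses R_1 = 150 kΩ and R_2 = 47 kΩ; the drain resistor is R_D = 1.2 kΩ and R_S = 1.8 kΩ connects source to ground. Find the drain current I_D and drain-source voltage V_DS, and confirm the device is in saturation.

V_G = V_DD·R_2/(R_1+R_2) = 17×47/197 = 4.06 V.
Assume saturation: I_D = (k_n/2)(V_GS − V_t)² with V_GS = V_G − I_D·R_S = 4.06 − 1.8·I_D.
Substituting gives 5.02·I_D² − 14.7·I_D + 9.35 = 0, with roots I_D = 0.933 or 1.99 mA.
The root I_D = 1.99 mA gives V_GS = 0.466 V ≤ V_t, so take I_D = 0.933 mA.
Then V_GS = 2.38 V and V_DS = V_DD − I_D(R_D+R_S) = 17 − 0.933×3 = 14.2 V.
Saturation requires V_DS ≥ V_GS − V_t = 0.776 V; 14.2 ≥ 0.776 ✓.

I_D ≈ 0.93 mA, V_DS ≈ 14 V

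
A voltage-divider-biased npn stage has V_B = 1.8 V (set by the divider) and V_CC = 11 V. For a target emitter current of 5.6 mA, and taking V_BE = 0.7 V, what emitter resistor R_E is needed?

V_E = V_B − V_BE = 1.8 − 0.7 = 1.1 V.
R_E = V_E / I_E = 1.1 / 5.6 = 0.196 kΩ.

R_E ≈ 0.2 kΩ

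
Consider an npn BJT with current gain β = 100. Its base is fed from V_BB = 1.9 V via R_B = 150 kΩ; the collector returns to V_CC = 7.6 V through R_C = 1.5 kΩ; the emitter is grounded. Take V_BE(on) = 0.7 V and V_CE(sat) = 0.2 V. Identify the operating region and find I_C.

active; I_C ≈ 0.8 mA

Assume active. Base-emitter loop: I_B = (V_BB − V_BE)/R_B = (1.9 − 0.7)/150 = 0.008 mA.
I_C = β·I_B = 100×0.008 = 0.8 mA.
V_CE = V_CC − I_C·R_C = 7.6 − 0.8×1.5 = 6.4 V > V_CE(sat), so the active-region assumption holds.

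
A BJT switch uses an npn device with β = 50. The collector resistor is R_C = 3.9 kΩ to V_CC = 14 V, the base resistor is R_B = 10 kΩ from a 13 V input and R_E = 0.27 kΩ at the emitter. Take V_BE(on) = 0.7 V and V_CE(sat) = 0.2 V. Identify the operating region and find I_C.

Assume active: I_B = (13 − 0.7)/(10 + 51×0.27) = 0.517 mA, I_C = β·I_B = 25.9 mA.
Then V_CE = 14 − 25.9×3.9 − 26.4×0.27 = -94 V < 0.2 V — the active assumption fails.
Re-solve with V_CE = 0.2 V. KCL at the emitter: V_E/R_E = (V_BB−0.7−V_E)/R_B + (V_CC−0.2−V_E)/R_C, giving V_E = 1.17 V.
I_C = (V_CC − 0.2 − V_E)/R_C = (13.8 − 1.17)/3.9 = 3.24 mA.
Check: I_B = (12.3 − 1.17)/10 = 1.11 mA, and β·I_B = 55.6 mA > I_C, confirming saturation.

saturation; I_C ≈ 3.2 mA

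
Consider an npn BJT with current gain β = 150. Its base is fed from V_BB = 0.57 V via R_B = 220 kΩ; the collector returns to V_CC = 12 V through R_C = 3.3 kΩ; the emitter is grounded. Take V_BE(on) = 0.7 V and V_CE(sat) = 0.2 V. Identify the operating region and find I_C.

cutoff; I_C ≈ 0

V_BB = 0.57 V ≤ V_BE(on) = 0.7 V, so the base-emitter junction is not forward biased.
The transistor is in cutoff: I_B = I_C = 0.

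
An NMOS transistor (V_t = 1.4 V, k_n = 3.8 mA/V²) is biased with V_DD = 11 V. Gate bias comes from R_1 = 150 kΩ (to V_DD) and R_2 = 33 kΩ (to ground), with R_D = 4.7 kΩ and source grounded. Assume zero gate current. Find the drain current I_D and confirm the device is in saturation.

V_G = V_DD·R_2/(R_1+R_2) = 11×33/183 = 1.98 V. With the source grounded, V_GS = V_G = 1.98 V.
Assume saturation: I_D = (k_n/2)(V_GS − V_t)² = (3.8/2)×(1.98 − 1.4)² = 1.9×0.584² = 0.647 mA.
V_DS = V_DD − I_D·R_D = 11 − 0.647×4.7 = 7.96 V.
Saturation requires V_DS ≥ V_GS − V_t = 0.584 V; 7.96 ≥ 0.584 ✓.

I_D ≈ 0.65 mA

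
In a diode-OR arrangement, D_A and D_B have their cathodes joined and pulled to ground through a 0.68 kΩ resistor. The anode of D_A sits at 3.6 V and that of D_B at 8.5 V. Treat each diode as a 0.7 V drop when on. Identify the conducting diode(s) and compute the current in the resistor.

Only D_B conducts; I_R ≈ 11 mA

Assume both conduct. Then node N would need to be at both 3.6−0.7 = 2.9 V and 8.5−0.7 = 7.8 V, which is impossible.
Assume only D_B conducts: V_N = 8.5 − 0.7 = 7.8 V, so I_R = 7.8/0.68 = 11.5 mA.
Check D_A: its anode-to-cathode voltage is 3.6 − 7.8 = -4.2 V < 0.7 V, so it is off. The assumption is consistent.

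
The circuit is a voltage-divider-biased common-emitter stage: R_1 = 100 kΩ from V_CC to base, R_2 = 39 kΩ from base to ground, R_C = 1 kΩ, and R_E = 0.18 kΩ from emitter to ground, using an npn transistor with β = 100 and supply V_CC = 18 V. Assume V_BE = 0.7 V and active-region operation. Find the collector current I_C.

Thevenize the base divider: V_Th = V_CC·R_2/(R_1+R_2) = 18×39/139 = 5.05 V, R_Th = R_1‖R_2 = 28.1 kΩ.
Base-emitter loop: V_Th = I_B·R_Th + V_BE + (β+1)I_B·R_E, so I_B = (5.05 − 0.7) / (28.1 + 101×0.18) = 0.0941 mA.
I_C = β·I_B = 100×0.0941 = 9.41 mA, and I_E = (β+1)I_B = 9.5 mA.
V_CE = V_CC − I_C·R_C − I_E·R_E = 18 − 9.41×1 − 9.5×0.18 = 6.88 V.
V_CE = 6.88 V > 0.2 V confirms active-region operation.

I_C ≈ 9.4 mA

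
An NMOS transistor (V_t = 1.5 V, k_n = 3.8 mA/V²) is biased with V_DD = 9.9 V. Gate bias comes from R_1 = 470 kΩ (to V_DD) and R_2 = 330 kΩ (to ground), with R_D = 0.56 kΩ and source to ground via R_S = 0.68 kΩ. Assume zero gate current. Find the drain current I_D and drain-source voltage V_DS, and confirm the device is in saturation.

I_D ≈ 2.2 mA, V_DS ≈ 7.2 V

V_G = V_DD·R_2/(R_1+R_2) = 9.9×330/800 = 4.08 V.
Assume saturation: I_D = (k_n/2)(V_GS − V_t)² with V_GS = V_G − I_D·R_S = 4.08 − 0.68·I_D.
Substituting gives 0.879·I_D² − 7.68·I_D + 12.7 = 0, with roots I_D = 2.21 or 6.52 mA.
The root I_D = 6.52 mA gives V_GS = -0.353 V ≤ V_t, so take I_D = 2.21 mA.
Then V_GS = 2.58 V and V_DS = V_DD − I_D(R_D+R_S) = 9.9 − 2.21×1.24 = 7.16 V.
Saturation requires V_DS ≥ V_GS − V_t = 1.08 V; 7.16 ≥ 1.08 ✓.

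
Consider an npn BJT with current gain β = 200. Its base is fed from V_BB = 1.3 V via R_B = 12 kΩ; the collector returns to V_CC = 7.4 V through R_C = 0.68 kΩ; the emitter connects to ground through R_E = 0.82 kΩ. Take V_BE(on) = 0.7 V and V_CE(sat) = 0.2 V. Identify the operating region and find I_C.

active; I_C ≈ 0.68 mA

Assume active. Base-emitter loop: I_B = (V_BB − V_BE)/(R_B + (β+1)R_E) = (1.3 − 0.7)/(12 + 201×0.82) = 0.00339 mA.
I_C = β·I_B = 200×0.00339 = 0.679 mA.
V_CE = V_CC − I_C·R_C − I_E·R_E = 7.4 − 0.679×0.68 − 0.682×0.82 = 6.38 V > V_CE(sat), so the active-region assumption holds.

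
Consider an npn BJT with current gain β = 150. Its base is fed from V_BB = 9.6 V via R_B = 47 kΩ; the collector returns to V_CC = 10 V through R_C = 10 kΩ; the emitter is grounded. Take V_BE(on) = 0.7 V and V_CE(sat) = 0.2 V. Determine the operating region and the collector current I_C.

Assume active: I_B = (9.6 − 0.7)/47 = 0.189 mA, giving I_C = β·I_B = 28.4 mA.
But then V_CE = 10 − 28.4×10 = -274 V < V_CE(sat) = 0.2 V — impossible in the active region.
So the transistor is saturated. With V_CE = 0.2 V, I_C = (V_CC − 0.2)/R_C = 9.8/10 = 0.98 mA.
Check: β·I_B = 28.4 mA > I_C = 0.98 mA, confirming saturation.

saturation; I_C ≈ 0.98 mA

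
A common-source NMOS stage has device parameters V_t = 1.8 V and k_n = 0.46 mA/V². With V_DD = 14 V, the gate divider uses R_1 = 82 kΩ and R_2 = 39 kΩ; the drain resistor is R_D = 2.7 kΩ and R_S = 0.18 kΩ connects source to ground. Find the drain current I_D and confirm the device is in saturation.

I_D ≈ 1.4 mA

V_G = V_DD·R_2/(R_1+R_2) = 14×39/121 = 4.51 V.
Assume saturation: I_D = (k_n/2)(V_GS − V_t)² with V_GS = V_G − I_D·R_S = 4.51 − 0.18·I_D.
Substituting gives 0.00745·I_D² − 1.22·I_D + 1.69 = 0, with roots I_D = 1.39 or 163 mA.
The root I_D = 163 mA gives V_GS = -24.8 V ≤ V_t, so take I_D = 1.39 mA.
Then V_GS = 4.26 V and V_DS = V_DD − I_D(R_D+R_S) = 14 − 1.39×2.88 = 9.99 V.
Saturation requires V_DS ≥ V_GS − V_t = 2.46 V; 9.99 ≥ 2.46 ✓.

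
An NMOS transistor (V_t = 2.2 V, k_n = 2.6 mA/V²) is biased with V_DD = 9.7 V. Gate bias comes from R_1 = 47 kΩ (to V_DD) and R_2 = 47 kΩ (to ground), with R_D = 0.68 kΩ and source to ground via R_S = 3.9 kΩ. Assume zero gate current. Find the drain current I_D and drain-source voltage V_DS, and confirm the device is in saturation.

V_G = V_DD·R_2/(R_1+R_2) = 9.7×47/94 = 4.85 V.
Assume saturation: I_D = (k_n/2)(V_GS − V_t)² with V_GS = V_G − I_D·R_S = 4.85 − 3.9·I_D.
Substituting gives 19.8·I_D² − 27.9·I_D + 9.13 = 0, with roots I_D = 0.518 or 0.892 mA.
The root I_D = 0.892 mA gives V_GS = 1.37 V ≤ V_t, so take I_D = 0.518 mA.
Then V_GS = 2.83 V and V_DS = V_DD − I_D(R_D+R_S) = 9.7 − 0.518×4.58 = 7.33 V.
Saturation requires V_DS ≥ V_GS − V_t = 0.631 V; 7.33 ≥ 0.631 ✓.

I_D ≈ 0.52 mA, V_DS ≈ 7.3 V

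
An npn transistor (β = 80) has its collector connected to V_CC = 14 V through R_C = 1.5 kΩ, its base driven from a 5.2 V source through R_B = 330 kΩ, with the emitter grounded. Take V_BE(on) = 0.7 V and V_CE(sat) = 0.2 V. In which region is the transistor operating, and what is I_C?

active; I_C ≈ 1.1 mA

Assume active. Base-emitter loop: I_B = (V_BB − V_BE)/R_B = (5.2 − 0.7)/330 = 0.0136 mA.
I_C = β·I_B = 80×0.0136 = 1.09 mA.
V_CE = V_CC − I_C·R_C = 14 − 1.09×1.5 = 12.4 V > V_CE(sat), so the active-region assumption holds.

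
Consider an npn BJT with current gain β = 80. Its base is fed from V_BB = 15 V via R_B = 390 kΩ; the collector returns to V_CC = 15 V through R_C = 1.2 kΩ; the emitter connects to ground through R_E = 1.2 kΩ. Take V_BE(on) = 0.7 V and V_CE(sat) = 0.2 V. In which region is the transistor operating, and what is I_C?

Assume active. Base-emitter loop: I_B = (V_BB − V_BE)/(R_B + (β+1)R_E) = (15 − 0.7)/(390 + 81×1.2) = 0.0294 mA.
I_C = β·I_B = 80×0.0294 = 2.35 mA.
V_CE = V_CC − I_C·R_C − I_E·R_E = 15 − 2.35×1.2 − 2.38×1.2 = 9.33 V > V_CE(sat), so the active-region assumption holds.

active; I_C ≈ 2.3 mA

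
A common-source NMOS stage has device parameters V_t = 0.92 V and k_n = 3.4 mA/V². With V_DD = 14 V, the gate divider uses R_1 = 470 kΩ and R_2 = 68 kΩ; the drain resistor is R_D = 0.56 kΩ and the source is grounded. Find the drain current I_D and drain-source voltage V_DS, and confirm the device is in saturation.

I_D ≈ 1.2 mA, V_DS ≈ 13 V

V_G = V_DD·R_2/(R_1+R_2) = 14×68/538 = 1.77 V. With the source grounded, V_GS = V_G = 1.77 V.
Assume saturation: I_D = (k_n/2)(V_GS − V_t)² = (3.4/2)×(1.77 − 0.92)² = 1.7×0.85² = 1.23 mA.
V_DS = V_DD − I_D·R_D = 14 − 1.23×0.56 = 13.3 V.
Saturation requires V_DS ≥ V_GS − V_t = 0.85 V; 13.3 ≥ 0.85 ✓.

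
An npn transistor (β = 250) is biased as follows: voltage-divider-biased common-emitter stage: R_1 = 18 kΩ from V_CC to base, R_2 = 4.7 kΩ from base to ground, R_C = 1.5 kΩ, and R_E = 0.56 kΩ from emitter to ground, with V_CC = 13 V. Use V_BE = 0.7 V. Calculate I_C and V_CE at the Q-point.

I_C ≈ 3.5 mA, V_CE ≈ 5.9 V

Thevenize the base divider: V_Th = V_CC·R_2/(R_1+R_2) = 13×4.7/22.7 = 2.69 V, R_Th = R_1‖R_2 = 3.73 kΩ.
Base-emitter loop: V_Th = I_B·R_Th + V_BE + (β+1)I_B·R_E, so I_B = (2.69 − 0.7) / (3.73 + 251×0.56) = 0.0138 mA.
I_C = β·I_B = 250×0.0138 = 3.45 mA, and I_E = (β+1)I_B = 3.46 mA.
V_CE = V_CC − I_C·R_C − I_E·R_E = 13 − 3.45×1.5 − 3.46×0.56 = 5.88 V.
V_CE = 5.88 V > 0.2 V confirms active-region operation.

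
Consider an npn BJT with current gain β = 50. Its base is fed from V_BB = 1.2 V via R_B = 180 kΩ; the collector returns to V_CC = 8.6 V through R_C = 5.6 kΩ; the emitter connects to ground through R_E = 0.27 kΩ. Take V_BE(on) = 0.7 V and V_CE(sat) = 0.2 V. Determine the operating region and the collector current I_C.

Assume active. Base-emitter loop: I_B = (V_BB − V_BE)/(R_B + (β+1)R_E) = (1.2 − 0.7)/(180 + 51×0.27) = 0.00258 mA.
I_C = β·I_B = 50×0.00258 = 0.129 mA.
V_CE = V_CC − I_C·R_C − I_E·R_E = 8.6 − 0.129×5.6 − 0.132×0.27 = 7.84 V > V_CE(sat), so the active-region assumption holds.

active; I_C ≈ 0.13 mA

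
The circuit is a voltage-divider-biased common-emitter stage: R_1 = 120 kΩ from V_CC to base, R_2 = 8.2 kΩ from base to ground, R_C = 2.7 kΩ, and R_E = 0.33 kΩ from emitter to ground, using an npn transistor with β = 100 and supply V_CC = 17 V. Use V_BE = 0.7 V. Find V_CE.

Thevenize the base divider: V_Th = V_CC·R_2/(R_1+R_2) = 17×8.2/128 = 1.09 V, R_Th = R_1‖R_2 = 7.68 kΩ.
Base-emitter loop: V_Th = I_B·R_Th + V_BE + (β+1)I_B·R_E, so I_B = (1.09 − 0.7) / (7.68 + 101×0.33) = 0.00945 mA.
I_C = β·I_B = 100×0.00945 = 0.945 mA, and I_E = (β+1)I_B = 0.954 mA.
V_CE = V_CC − I_C·R_C − I_E·R_E = 17 − 0.945×2.7 − 0.954×0.33 = 14.1 V.
V_CE = 14.1 V > 0.2 V confirms active-region operation.

V_CE ≈ 14 V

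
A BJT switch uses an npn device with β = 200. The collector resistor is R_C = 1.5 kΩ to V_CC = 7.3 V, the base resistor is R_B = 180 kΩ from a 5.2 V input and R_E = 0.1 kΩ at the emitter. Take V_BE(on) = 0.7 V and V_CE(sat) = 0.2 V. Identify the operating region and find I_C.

saturation; I_C ≈ 4.4 mA

Assume active: I_B = (5.2 − 0.7)/(180 + 201×0.1) = 0.0225 mA, I_C = β·I_B = 4.5 mA.
Then V_CE = 7.3 − 4.5×1.5 − 4.52×0.1 = 0.101 V < 0.2 V — the active assumption fails.
Re-solve with V_CE = 0.2 V. KCL at the emitter: V_E/R_E = (V_BB−0.7−V_E)/R_B + (V_CC−0.2−V_E)/R_C, giving V_E = 0.446 V.
I_C = (V_CC − 0.2 − V_E)/R_C = (7.1 − 0.446)/1.5 = 4.44 mA.
Check: I_B = (4.5 − 0.446)/180 = 0.0225 mA, and β·I_B = 4.5 mA > I_C, confirming saturation.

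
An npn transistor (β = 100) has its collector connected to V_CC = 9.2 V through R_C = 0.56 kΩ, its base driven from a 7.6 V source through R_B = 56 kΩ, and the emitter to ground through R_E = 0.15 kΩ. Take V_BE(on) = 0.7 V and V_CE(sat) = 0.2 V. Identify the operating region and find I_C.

active; I_C ≈ 9.7 mA

Assume active. Base-emitter loop: I_B = (V_BB − V_BE)/(R_B + (β+1)R_E) = (7.6 − 0.7)/(56 + 101×0.15) = 0.097 mA.
I_C = β·I_B = 100×0.097 = 9.7 mA.
V_CE = V_CC − I_C·R_C − I_E·R_E = 9.2 − 9.7×0.56 − 9.79×0.15 = 2.3 V > V_CE(sat), so the active-region assumption holds.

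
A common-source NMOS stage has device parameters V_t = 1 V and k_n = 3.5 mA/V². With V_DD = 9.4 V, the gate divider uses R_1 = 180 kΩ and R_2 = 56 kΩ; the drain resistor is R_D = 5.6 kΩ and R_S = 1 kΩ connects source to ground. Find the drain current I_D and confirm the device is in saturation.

V_G = V_DD·R_2/(R_1+R_2) = 9.4×56/236 = 2.23 V.
Assume saturation: I_D = (k_n/2)(V_GS − V_t)² with V_GS = V_G − I_D·R_S = 2.23 − 1·I_D.
Substituting gives 1.75·I_D² − 5.31·I_D + 2.65 = 0, with roots I_D = 0.63 or 2.4 mA.
The root I_D = 2.4 mA gives V_GS = -0.172 V ≤ V_t, so take I_D = 0.63 mA.
Then V_GS = 1.6 V and V_DS = V_DD − I_D(R_D+R_S) = 9.4 − 0.63×6.6 = 5.24 V.
Saturation requires V_DS ≥ V_GS − V_t = 0.6 V; 5.24 ≥ 0.6 ✓.

I_D ≈ 0.63 mA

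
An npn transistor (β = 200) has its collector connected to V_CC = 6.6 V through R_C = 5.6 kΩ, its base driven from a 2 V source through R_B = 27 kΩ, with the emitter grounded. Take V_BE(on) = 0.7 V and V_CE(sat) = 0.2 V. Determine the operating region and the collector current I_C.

Assume active: I_B = (2 − 0.7)/27 = 0.0481 mA, giving I_C = β·I_B = 9.63 mA.
But then V_CE = 6.6 − 9.63×5.6 = -47.3 V < V_CE(sat) = 0.2 V — impossible in the active region.
So the transistor is saturated. With V_CE = 0.2 V, I_C = (V_CC − 0.2)/R_C = 6.4/5.6 = 1.14 mA.
Check: β·I_B = 9.63 mA > I_C = 1.14 mA, confirming saturation.

saturation; I_C ≈ 1.1 mA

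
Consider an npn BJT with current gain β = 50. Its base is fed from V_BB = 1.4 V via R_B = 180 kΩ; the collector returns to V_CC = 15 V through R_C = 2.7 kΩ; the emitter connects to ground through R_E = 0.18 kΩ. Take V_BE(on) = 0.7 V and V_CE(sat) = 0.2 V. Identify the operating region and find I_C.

Assume active. Base-emitter loop: I_B = (V_BB − V_BE)/(R_B + (β+1)R_E) = (1.4 − 0.7)/(180 + 51×0.18) = 0.0037 mA.
I_C = β·I_B = 50×0.0037 = 0.185 mA.
V_CE = V_CC − I_C·R_C − I_E·R_E = 15 − 0.185×2.7 − 0.189×0.18 = 14.5 V > V_CE(sat), so the active-region assumption holds.

active; I_C ≈ 0.19 mA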